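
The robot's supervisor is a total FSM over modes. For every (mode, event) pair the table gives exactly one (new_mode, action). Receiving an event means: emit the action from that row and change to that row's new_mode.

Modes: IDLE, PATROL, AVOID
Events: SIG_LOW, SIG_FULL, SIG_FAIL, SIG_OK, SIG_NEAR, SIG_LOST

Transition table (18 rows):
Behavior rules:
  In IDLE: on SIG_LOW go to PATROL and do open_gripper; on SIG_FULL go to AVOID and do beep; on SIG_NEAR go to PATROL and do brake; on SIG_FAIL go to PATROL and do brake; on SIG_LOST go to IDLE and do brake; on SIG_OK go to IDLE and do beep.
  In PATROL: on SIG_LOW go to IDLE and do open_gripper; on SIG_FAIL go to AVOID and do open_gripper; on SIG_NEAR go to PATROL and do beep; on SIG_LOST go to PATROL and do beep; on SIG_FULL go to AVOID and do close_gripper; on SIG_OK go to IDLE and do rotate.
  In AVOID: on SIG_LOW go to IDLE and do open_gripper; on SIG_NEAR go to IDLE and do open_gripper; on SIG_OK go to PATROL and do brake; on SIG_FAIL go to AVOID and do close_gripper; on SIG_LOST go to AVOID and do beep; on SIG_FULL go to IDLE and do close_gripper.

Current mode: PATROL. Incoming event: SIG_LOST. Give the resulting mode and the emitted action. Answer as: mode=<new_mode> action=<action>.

current mode = PATROL; filter table to that mode:
  (PATROL, SIG_LOW) → (IDLE, open_gripper)
  (PATROL, SIG_FAIL) → (AVOID, open_gripper)
  (PATROL, SIG_NEAR) → (PATROL, beep)
  (PATROL, SIG_LOST) → (PATROL, beep)  ← event matches
  (PATROL, SIG_FULL) → (AVOID, close_gripper)
  (PATROL, SIG_OK) → (IDLE, rotate)
event = SIG_LOST selects (PATROL, beep)

mode=PATROL action=beep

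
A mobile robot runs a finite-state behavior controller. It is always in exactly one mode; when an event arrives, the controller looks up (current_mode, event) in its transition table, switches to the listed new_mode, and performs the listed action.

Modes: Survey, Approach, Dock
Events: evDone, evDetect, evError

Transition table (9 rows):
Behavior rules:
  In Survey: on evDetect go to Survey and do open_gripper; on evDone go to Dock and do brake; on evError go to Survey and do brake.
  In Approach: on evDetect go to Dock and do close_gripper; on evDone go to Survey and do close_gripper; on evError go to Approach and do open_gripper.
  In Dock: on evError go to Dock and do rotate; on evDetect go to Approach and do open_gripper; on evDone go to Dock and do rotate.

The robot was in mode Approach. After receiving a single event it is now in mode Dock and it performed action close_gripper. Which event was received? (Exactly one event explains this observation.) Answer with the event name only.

evDetect

try evDone: (Approach, evDone) → (Survey, close_gripper)
try evDetect: (Approach, evDetect) → (Dock, close_gripper)  ← matches
try evError: (Approach, evError) → (Approach, open_gripper)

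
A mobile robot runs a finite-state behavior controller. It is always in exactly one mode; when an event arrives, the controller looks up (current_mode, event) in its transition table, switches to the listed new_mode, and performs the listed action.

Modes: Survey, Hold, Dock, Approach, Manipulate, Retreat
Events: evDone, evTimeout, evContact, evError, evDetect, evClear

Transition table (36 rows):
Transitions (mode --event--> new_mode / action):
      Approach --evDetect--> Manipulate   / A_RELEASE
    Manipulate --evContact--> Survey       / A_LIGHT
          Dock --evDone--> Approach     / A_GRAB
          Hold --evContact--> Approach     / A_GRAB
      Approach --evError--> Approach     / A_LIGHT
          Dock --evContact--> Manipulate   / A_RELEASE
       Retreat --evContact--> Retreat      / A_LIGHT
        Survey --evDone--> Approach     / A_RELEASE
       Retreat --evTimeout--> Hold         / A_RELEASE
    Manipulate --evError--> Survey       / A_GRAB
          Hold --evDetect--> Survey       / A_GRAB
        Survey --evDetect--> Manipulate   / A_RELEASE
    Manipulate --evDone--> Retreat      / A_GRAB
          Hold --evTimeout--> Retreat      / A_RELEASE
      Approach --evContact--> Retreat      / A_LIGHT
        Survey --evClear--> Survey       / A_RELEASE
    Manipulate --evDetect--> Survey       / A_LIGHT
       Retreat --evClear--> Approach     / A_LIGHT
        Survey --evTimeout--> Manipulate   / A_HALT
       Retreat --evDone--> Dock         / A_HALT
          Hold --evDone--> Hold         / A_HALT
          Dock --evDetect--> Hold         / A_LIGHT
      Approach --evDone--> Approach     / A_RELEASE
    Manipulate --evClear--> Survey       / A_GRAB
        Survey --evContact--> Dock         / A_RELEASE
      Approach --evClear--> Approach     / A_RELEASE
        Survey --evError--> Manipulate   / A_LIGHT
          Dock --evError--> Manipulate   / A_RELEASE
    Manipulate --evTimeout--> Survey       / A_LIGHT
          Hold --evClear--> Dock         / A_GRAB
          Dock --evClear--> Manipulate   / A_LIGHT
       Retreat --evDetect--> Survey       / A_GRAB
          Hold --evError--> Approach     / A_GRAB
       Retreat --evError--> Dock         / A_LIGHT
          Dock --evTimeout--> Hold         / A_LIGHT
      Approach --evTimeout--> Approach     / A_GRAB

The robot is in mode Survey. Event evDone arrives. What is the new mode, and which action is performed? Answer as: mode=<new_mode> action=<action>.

current mode = Survey; filter table to that mode:
  (Survey, evDone) → (Approach, A_RELEASE)  ← event matches
  (Survey, evDetect) → (Manipulate, A_RELEASE)
  (Survey, evClear) → (Survey, A_RELEASE)
  (Survey, evTimeout) → (Manipulate, A_HALT)
  (Survey, evContact) → (Dock, A_RELEASE)
  (Survey, evError) → (Manipulate, A_LIGHT)
event = evDone selects (Approach, A_RELEASE)

mode=Approach action=A_RELEASE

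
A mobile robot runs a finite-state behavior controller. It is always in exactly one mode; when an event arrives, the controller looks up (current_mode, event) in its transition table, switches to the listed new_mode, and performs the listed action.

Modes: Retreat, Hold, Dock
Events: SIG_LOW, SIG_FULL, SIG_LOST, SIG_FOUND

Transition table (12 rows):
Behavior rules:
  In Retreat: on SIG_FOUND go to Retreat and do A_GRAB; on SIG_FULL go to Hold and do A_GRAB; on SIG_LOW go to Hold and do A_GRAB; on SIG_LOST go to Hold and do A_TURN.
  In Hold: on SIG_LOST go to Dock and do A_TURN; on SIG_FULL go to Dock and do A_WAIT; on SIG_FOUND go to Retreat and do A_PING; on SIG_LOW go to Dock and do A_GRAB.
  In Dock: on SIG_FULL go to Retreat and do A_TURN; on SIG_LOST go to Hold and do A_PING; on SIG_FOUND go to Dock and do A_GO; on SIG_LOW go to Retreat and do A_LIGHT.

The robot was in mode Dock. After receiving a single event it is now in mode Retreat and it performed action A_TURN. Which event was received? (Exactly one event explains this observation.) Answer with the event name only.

SIG_FULL

try SIG_LOW: (Dock, SIG_LOW) → (Retreat, A_LIGHT)
try SIG_FULL: (Dock, SIG_FULL) → (Retreat, A_TURN)  ← matches
try SIG_LOST: (Dock, SIG_LOST) → (Hold, A_PING)
try SIG_FOUND: (Dock, SIG_FOUND) → (Dock, A_GO)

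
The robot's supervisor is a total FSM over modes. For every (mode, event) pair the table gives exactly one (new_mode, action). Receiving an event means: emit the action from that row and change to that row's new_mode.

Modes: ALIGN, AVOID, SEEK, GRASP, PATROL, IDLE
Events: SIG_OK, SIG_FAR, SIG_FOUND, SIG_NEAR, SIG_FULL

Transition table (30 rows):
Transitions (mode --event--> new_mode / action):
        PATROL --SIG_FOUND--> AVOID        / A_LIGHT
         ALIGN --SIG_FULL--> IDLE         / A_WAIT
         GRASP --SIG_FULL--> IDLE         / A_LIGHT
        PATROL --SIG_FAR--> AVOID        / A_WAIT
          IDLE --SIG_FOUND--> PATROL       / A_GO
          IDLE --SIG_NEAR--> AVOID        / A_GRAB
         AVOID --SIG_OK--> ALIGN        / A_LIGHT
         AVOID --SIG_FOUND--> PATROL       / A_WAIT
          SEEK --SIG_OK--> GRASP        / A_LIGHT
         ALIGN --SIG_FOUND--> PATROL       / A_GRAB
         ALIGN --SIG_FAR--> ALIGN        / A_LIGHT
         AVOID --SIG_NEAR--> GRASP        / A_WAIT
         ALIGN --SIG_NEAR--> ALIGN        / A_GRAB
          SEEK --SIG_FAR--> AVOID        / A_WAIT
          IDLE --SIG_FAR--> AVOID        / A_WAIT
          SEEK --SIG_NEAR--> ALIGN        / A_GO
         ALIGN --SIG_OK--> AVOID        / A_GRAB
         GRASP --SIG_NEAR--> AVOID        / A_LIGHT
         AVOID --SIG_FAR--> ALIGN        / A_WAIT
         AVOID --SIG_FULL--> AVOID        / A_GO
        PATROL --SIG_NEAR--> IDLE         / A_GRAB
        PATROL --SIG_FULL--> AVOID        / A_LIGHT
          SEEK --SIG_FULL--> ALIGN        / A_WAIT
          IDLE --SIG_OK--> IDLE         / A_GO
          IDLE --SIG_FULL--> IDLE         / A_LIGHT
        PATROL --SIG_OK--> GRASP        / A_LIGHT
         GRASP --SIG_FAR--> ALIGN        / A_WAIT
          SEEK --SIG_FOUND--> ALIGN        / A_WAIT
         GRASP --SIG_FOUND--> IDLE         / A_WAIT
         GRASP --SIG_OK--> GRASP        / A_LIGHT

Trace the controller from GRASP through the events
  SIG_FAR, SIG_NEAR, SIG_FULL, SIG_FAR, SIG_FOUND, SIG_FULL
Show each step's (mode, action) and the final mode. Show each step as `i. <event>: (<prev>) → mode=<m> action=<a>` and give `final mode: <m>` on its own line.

final mode: AVOID

1. SIG_FAR: (GRASP) → mode=ALIGN action=A_WAIT
2. SIG_NEAR: (ALIGN) → mode=ALIGN action=A_GRAB
3. SIG_FULL: (ALIGN) → mode=IDLE action=A_WAIT
4. SIG_FAR: (IDLE) → mode=AVOID action=A_WAIT
5. SIG_FOUND: (AVOID) → mode=PATROL action=A_WAIT
6. SIG_FULL: (PATROL) → mode=AVOID action=A_LIGHT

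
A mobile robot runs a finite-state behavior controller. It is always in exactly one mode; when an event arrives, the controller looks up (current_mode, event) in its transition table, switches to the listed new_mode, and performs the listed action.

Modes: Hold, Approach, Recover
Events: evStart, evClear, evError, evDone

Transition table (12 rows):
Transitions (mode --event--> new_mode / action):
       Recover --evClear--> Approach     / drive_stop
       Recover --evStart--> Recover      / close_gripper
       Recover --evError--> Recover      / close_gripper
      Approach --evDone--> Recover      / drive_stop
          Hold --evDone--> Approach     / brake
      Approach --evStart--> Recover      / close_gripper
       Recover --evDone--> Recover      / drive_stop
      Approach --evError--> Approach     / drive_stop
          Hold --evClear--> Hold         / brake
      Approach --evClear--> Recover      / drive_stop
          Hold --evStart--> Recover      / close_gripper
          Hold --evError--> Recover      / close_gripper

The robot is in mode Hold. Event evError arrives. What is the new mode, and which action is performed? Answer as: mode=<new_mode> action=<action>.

mode=Recover action=close_gripper

current mode = Hold; filter table to that mode:
  (Hold, evDone) → (Approach, brake)
  (Hold, evClear) → (Hold, brake)
  (Hold, evStart) → (Recover, close_gripper)
  (Hold, evError) → (Recover, close_gripper)  ← event matches
event = evError selects (Recover, close_gripper)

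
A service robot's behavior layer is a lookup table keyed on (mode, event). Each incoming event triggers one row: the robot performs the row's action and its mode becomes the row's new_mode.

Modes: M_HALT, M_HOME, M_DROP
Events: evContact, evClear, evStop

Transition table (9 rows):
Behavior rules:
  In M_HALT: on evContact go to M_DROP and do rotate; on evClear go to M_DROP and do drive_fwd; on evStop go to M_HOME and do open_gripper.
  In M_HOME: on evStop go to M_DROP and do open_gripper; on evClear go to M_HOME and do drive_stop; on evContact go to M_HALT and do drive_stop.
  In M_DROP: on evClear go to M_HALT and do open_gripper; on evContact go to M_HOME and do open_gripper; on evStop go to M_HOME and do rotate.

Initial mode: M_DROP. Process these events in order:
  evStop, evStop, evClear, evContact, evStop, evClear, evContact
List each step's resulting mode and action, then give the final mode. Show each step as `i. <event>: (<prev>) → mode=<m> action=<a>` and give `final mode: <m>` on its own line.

final mode: M_HALT

1. evStop: (M_DROP) → mode=M_HOME action=rotate
2. evStop: (M_HOME) → mode=M_DROP action=open_gripper
3. evClear: (M_DROP) → mode=M_HALT action=open_gripper
4. evContact: (M_HALT) → mode=M_DROP action=rotate
5. evStop: (M_DROP) → mode=M_HOME action=rotate
6. evClear: (M_HOME) → mode=M_HOME action=drive_stop
7. evContact: (M_HOME) → mode=M_HALT action=drive_stop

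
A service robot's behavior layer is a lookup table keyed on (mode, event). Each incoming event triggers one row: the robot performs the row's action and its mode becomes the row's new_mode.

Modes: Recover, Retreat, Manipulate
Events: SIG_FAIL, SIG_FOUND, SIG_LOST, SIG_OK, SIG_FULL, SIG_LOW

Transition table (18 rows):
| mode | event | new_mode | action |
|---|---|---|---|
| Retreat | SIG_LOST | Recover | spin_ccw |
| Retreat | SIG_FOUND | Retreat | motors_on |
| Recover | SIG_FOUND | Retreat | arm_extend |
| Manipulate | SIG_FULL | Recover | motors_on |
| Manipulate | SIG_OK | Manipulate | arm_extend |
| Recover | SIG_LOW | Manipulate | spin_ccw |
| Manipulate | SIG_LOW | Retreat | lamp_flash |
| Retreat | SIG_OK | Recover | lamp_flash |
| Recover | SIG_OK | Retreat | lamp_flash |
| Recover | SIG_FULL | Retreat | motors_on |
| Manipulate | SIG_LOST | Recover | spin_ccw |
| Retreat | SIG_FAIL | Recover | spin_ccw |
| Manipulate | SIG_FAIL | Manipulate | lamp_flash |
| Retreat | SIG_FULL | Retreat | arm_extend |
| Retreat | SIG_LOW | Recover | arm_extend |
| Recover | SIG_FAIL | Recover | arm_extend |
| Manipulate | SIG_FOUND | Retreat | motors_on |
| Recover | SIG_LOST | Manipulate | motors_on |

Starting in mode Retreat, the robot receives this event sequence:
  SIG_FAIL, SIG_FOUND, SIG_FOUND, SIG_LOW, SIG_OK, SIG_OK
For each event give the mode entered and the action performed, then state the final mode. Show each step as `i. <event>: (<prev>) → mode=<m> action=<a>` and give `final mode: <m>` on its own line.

1. SIG_FAIL: (Retreat) → mode=Recover action=spin_ccw
2. SIG_FOUND: (Recover) → mode=Retreat action=arm_extend
3. SIG_FOUND: (Retreat) → mode=Retreat action=motors_on
4. SIG_LOW: (Retreat) → mode=Recover action=arm_extend
5. SIG_OK: (Recover) → mode=Retreat action=lamp_flash
6. SIG_OK: (Retreat) → mode=Recover action=lamp_flash

final mode: Recover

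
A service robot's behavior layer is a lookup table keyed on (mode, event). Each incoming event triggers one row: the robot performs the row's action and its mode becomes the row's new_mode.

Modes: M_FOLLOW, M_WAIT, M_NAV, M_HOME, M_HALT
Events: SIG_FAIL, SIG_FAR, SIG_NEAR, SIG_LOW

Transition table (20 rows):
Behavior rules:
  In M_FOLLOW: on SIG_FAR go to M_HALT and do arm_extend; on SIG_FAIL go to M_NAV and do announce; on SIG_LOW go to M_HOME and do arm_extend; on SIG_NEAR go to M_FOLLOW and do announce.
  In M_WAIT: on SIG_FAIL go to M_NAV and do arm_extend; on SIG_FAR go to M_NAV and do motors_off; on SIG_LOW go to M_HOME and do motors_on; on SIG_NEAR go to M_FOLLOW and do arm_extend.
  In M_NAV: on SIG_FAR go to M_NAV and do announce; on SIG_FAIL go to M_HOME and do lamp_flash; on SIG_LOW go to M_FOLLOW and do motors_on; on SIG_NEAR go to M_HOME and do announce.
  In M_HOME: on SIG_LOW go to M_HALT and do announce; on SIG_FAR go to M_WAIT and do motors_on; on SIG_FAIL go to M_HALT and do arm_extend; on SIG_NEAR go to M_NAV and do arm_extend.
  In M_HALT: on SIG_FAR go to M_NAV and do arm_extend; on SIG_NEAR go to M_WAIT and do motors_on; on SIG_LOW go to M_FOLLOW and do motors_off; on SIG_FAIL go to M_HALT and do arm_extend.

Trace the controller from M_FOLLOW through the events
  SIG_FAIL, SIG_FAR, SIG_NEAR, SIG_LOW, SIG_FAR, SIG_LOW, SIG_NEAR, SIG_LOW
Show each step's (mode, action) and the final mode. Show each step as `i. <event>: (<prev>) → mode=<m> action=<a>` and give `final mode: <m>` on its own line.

1. SIG_FAIL: (M_FOLLOW) → mode=M_NAV action=announce
2. SIG_FAR: (M_NAV) → mode=M_NAV action=announce
3. SIG_NEAR: (M_NAV) → mode=M_HOME action=announce
4. SIG_LOW: (M_HOME) → mode=M_HALT action=announce
5. SIG_FAR: (M_HALT) → mode=M_NAV action=arm_extend
6. SIG_LOW: (M_NAV) → mode=M_FOLLOW action=motors_on
7. SIG_NEAR: (M_FOLLOW) → mode=M_FOLLOW action=announce
8. SIG_LOW: (M_FOLLOW) → mode=M_HOME action=arm_extend

final mode: M_HOME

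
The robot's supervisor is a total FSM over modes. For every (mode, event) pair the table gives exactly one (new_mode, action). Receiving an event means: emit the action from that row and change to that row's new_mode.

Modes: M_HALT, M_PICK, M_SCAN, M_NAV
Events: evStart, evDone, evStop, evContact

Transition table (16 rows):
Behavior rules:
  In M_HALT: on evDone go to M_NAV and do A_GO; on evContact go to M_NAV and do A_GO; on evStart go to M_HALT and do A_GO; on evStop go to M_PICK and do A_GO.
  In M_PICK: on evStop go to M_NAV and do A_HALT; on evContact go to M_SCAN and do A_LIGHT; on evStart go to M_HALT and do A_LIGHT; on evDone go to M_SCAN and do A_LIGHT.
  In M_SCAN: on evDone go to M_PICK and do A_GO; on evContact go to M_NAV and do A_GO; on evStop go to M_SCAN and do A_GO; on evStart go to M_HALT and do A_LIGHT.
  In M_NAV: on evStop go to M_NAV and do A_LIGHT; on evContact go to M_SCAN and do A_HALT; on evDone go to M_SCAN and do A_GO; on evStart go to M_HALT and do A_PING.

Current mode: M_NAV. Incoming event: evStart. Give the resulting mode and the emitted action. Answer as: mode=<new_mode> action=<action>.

mode=M_HALT action=A_PING

current mode = M_NAV; filter table to that mode:
  (M_NAV, evStop) → (M_NAV, A_LIGHT)
  (M_NAV, evContact) → (M_SCAN, A_HALT)
  (M_NAV, evDone) → (M_SCAN, A_GO)
  (M_NAV, evStart) → (M_HALT, A_PING)  ← event matches
event = evStart selects (M_HALT, A_PING)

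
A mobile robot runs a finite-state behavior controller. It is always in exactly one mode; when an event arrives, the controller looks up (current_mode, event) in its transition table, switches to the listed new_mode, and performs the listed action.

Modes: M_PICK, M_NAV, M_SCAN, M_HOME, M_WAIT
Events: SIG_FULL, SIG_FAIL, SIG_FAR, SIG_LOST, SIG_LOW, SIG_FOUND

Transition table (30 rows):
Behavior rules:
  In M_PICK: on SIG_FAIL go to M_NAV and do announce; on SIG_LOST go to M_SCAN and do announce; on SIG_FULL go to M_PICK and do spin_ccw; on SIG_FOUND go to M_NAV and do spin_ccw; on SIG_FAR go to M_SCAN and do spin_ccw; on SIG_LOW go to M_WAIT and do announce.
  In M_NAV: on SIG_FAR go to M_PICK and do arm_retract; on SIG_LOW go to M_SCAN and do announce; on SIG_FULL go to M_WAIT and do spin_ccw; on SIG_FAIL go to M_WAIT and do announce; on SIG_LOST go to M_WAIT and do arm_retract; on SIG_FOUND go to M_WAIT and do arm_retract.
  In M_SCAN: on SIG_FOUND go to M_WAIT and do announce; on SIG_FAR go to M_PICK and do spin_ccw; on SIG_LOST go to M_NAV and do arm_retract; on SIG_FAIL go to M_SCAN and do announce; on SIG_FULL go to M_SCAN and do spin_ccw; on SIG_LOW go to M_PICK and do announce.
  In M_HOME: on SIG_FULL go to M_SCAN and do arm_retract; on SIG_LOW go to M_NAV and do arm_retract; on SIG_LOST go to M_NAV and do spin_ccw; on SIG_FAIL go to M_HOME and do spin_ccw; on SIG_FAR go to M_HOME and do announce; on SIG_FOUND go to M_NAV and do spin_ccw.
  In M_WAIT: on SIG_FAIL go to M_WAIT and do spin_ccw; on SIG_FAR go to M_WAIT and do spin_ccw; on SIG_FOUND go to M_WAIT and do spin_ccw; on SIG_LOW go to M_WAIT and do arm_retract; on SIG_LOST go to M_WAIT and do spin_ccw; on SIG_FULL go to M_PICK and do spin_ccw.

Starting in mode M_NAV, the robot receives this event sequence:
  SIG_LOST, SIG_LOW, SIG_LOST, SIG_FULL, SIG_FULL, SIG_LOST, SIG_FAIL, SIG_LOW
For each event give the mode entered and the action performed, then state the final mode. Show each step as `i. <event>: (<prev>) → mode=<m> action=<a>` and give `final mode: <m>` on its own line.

final mode: M_PICK

1. SIG_LOST: (M_NAV) → mode=M_WAIT action=arm_retract
2. SIG_LOW: (M_WAIT) → mode=M_WAIT action=arm_retract
3. SIG_LOST: (M_WAIT) → mode=M_WAIT action=spin_ccw
4. SIG_FULL: (M_WAIT) → mode=M_PICK action=spin_ccw
5. SIG_FULL: (M_PICK) → mode=M_PICK action=spin_ccw
6. SIG_LOST: (M_PICK) → mode=M_SCAN action=announce
7. SIG_FAIL: (M_SCAN) → mode=M_SCAN action=announce
8. SIG_LOW: (M_SCAN) → mode=M_PICK action=announce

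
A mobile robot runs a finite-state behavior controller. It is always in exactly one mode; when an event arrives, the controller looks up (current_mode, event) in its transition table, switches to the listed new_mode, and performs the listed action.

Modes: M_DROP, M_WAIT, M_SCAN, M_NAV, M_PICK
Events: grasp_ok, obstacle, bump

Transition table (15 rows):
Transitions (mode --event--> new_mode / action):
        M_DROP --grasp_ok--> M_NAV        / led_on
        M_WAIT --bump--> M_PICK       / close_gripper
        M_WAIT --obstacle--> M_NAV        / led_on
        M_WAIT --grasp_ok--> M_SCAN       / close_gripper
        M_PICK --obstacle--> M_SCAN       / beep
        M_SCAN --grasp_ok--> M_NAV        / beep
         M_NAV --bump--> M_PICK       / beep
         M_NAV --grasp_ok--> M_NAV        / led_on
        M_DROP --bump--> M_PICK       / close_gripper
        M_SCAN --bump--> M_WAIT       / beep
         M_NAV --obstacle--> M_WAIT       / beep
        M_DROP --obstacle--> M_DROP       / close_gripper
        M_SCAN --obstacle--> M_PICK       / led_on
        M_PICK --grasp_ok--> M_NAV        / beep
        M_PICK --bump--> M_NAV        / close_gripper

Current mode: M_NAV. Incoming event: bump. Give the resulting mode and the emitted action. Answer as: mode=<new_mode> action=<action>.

mode=M_PICK action=beep

current mode = M_NAV; filter table to that mode:
  (M_NAV, bump) → (M_PICK, beep)  ← event matches
  (M_NAV, grasp_ok) → (M_NAV, led_on)
  (M_NAV, obstacle) → (M_WAIT, beep)
event = bump selects (M_PICK, beep)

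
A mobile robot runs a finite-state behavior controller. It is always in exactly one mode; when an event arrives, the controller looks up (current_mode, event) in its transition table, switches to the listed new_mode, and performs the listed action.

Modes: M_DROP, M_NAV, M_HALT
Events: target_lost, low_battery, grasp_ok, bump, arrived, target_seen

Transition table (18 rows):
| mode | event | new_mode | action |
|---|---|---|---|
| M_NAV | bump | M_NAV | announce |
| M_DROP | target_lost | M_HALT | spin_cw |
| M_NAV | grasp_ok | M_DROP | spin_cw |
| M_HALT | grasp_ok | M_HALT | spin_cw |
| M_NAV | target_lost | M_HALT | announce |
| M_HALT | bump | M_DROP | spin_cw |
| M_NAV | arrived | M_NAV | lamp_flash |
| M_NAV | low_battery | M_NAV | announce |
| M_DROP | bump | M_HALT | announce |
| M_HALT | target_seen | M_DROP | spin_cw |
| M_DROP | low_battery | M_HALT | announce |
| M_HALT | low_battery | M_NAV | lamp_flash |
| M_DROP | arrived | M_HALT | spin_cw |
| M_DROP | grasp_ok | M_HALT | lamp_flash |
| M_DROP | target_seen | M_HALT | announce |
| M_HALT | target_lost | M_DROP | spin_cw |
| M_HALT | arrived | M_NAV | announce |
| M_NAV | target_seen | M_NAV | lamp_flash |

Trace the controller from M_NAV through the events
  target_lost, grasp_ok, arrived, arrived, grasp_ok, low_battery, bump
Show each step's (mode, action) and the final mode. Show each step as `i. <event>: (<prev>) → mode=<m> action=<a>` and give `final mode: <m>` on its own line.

final mode: M_DROP

1. target_lost: (M_NAV) → mode=M_HALT action=announce
2. grasp_ok: (M_HALT) → mode=M_HALT action=spin_cw
3. arrived: (M_HALT) → mode=M_NAV action=announce
4. arrived: (M_NAV) → mode=M_NAV action=lamp_flash
5. grasp_ok: (M_NAV) → mode=M_DROP action=spin_cw
6. low_battery: (M_DROP) → mode=M_HALT action=announce
7. bump: (M_HALT) → mode=M_DROP action=spin_cw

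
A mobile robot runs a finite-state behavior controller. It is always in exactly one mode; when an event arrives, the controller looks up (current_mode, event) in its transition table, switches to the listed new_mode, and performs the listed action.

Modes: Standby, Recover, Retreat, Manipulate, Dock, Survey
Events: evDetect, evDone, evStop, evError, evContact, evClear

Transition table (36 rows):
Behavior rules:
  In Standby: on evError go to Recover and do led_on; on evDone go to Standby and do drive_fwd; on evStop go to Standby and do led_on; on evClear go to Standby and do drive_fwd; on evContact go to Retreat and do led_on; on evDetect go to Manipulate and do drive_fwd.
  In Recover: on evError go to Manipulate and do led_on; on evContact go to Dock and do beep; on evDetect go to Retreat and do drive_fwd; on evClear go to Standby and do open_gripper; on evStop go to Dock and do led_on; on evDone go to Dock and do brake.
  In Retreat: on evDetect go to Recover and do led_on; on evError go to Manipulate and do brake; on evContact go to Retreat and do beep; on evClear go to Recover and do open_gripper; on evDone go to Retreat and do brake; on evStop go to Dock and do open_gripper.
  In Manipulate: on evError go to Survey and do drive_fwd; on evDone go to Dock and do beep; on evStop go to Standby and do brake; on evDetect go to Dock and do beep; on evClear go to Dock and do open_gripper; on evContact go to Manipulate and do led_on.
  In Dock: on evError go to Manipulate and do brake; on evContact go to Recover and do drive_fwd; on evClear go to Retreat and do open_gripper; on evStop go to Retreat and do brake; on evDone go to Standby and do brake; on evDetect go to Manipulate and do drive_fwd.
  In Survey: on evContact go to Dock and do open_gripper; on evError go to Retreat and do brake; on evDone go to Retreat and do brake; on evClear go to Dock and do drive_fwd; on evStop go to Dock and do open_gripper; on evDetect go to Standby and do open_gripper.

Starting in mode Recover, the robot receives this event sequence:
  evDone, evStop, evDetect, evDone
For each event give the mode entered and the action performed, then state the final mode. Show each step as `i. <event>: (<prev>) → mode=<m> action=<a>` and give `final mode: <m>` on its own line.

final mode: Dock

1. evDone: (Recover) → mode=Dock action=brake
2. evStop: (Dock) → mode=Retreat action=brake
3. evDetect: (Retreat) → mode=Recover action=led_on
4. evDone: (Recover) → mode=Dock action=brake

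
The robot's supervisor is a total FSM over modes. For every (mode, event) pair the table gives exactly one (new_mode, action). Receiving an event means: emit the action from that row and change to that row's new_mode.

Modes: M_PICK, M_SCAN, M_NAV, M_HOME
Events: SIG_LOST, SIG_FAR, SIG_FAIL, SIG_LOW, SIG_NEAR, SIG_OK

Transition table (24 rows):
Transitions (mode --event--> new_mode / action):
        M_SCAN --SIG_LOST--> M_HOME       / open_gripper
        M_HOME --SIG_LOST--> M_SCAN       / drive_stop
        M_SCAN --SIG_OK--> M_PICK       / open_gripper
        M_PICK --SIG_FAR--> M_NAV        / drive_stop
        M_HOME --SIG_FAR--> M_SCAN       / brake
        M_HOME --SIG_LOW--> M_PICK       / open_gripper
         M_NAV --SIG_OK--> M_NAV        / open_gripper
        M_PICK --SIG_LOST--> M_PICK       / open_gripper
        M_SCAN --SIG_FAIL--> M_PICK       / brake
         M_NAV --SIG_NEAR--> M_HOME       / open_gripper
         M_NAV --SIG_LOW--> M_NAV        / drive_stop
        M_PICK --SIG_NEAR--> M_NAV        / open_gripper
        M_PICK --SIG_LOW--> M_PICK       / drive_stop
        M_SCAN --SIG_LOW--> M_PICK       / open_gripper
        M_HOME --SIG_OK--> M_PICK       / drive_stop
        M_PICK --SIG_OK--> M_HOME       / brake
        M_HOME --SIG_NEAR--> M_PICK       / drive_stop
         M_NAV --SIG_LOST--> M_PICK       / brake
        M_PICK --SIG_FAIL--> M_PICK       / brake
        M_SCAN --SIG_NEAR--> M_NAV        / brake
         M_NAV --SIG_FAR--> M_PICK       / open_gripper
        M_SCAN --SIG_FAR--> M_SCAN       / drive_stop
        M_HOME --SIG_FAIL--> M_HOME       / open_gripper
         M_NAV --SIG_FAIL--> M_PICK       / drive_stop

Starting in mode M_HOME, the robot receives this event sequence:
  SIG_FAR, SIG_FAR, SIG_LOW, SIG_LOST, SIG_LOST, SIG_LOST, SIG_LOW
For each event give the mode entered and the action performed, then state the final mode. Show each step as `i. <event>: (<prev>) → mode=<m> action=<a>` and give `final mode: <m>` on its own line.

final mode: M_PICK

1. SIG_FAR: (M_HOME) → mode=M_SCAN action=brake
2. SIG_FAR: (M_SCAN) → mode=M_SCAN action=drive_stop
3. SIG_LOW: (M_SCAN) → mode=M_PICK action=open_gripper
4. SIG_LOST: (M_PICK) → mode=M_PICK action=open_gripper
5. SIG_LOST: (M_PICK) → mode=M_PICK action=open_gripper
6. SIG_LOST: (M_PICK) → mode=M_PICK action=open_gripper
7. SIG_LOW: (M_PICK) → mode=M_PICK action=drive_stop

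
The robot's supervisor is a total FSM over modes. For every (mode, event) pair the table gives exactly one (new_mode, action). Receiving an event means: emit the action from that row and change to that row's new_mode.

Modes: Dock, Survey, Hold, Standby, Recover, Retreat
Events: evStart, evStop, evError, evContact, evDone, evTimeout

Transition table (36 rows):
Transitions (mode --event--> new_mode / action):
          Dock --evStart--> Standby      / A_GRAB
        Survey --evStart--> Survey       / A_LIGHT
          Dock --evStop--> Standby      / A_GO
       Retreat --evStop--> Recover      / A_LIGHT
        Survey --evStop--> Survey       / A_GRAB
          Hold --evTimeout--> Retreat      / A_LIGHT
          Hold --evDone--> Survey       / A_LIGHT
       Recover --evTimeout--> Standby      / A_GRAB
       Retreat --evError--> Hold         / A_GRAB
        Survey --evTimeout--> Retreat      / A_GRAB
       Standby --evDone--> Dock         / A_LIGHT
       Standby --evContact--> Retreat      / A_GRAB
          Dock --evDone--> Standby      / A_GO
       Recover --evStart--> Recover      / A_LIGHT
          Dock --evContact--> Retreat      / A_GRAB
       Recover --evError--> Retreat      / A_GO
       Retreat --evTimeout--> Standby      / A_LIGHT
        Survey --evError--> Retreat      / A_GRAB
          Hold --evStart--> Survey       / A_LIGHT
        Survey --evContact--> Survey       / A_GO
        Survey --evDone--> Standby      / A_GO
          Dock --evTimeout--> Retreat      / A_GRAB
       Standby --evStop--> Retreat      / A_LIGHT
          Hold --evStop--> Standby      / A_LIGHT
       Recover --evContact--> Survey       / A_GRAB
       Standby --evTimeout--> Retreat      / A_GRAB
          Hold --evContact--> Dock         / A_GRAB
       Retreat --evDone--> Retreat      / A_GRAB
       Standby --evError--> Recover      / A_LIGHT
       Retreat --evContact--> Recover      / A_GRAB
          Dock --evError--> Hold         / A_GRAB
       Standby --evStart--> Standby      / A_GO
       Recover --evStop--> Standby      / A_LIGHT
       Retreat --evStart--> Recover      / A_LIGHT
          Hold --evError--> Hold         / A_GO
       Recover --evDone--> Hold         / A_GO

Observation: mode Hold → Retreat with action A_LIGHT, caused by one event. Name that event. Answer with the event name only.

try evStart: (Hold, evStart) → (Survey, A_LIGHT)
try evStop: (Hold, evStop) → (Standby, A_LIGHT)
try evError: (Hold, evError) → (Hold, A_GO)
try evContact: (Hold, evContact) → (Dock, A_GRAB)
try evDone: (Hold, evDone) → (Survey, A_LIGHT)
try evTimeout: (Hold, evTimeout) → (Retreat, A_LIGHT)  ← matches

evTimeout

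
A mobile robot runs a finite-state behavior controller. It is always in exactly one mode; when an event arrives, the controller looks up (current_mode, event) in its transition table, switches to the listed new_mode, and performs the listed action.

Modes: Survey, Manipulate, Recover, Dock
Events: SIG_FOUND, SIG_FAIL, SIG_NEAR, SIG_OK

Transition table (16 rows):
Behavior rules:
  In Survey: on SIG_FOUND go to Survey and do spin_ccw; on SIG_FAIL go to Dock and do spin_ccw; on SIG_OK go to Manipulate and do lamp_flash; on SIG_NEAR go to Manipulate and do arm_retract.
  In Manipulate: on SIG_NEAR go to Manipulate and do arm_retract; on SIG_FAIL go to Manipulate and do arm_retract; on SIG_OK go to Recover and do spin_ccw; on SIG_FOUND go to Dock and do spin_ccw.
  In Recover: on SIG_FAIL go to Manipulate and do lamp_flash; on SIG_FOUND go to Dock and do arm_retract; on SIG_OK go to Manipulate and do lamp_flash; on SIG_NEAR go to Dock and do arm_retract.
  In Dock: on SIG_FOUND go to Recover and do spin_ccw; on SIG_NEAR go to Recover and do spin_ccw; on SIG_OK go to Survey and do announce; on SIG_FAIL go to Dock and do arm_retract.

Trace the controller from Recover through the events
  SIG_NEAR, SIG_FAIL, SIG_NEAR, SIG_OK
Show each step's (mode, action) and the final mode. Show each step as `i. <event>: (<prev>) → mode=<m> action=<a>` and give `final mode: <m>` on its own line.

1. SIG_NEAR: (Recover) → mode=Dock action=arm_retract
2. SIG_FAIL: (Dock) → mode=Dock action=arm_retract
3. SIG_NEAR: (Dock) → mode=Recover action=spin_ccw
4. SIG_OK: (Recover) → mode=Manipulate action=lamp_flash

final mode: Manipulate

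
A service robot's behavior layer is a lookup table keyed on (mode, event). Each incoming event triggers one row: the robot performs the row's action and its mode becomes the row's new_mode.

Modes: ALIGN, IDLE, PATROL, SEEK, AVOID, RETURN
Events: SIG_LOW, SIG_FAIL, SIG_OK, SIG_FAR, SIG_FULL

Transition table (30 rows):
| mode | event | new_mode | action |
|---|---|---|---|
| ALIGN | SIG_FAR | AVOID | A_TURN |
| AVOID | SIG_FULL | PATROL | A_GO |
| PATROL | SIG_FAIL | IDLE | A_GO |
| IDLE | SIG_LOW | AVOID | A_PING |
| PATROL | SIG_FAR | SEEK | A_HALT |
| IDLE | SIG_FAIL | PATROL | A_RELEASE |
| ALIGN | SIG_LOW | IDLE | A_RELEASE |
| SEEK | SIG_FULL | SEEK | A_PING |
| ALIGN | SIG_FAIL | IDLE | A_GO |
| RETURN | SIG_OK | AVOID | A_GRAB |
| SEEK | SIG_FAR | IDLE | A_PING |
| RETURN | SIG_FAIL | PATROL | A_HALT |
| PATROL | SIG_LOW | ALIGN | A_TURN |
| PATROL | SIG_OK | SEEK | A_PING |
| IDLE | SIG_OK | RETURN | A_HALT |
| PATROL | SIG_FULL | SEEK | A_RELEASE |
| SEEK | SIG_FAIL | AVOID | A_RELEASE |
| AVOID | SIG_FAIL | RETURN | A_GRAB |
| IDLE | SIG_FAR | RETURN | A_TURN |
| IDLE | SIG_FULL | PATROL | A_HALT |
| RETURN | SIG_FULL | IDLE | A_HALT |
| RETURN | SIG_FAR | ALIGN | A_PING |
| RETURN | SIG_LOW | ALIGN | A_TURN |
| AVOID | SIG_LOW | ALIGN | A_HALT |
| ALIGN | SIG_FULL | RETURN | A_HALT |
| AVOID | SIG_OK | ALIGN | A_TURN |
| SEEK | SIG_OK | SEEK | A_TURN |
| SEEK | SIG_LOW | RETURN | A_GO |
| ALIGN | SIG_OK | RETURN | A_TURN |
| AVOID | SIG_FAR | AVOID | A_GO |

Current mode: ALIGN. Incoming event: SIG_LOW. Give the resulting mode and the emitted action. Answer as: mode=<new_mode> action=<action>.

current mode = ALIGN; filter table to that mode:
  (ALIGN, SIG_FAR) → (AVOID, A_TURN)
  (ALIGN, SIG_LOW) → (IDLE, A_RELEASE)  ← event matches
  (ALIGN, SIG_FAIL) → (IDLE, A_GO)
  (ALIGN, SIG_FULL) → (RETURN, A_HALT)
  (ALIGN, SIG_OK) → (RETURN, A_TURN)
event = SIG_LOW selects (IDLE, A_RELEASE)

mode=IDLE action=A_RELEASE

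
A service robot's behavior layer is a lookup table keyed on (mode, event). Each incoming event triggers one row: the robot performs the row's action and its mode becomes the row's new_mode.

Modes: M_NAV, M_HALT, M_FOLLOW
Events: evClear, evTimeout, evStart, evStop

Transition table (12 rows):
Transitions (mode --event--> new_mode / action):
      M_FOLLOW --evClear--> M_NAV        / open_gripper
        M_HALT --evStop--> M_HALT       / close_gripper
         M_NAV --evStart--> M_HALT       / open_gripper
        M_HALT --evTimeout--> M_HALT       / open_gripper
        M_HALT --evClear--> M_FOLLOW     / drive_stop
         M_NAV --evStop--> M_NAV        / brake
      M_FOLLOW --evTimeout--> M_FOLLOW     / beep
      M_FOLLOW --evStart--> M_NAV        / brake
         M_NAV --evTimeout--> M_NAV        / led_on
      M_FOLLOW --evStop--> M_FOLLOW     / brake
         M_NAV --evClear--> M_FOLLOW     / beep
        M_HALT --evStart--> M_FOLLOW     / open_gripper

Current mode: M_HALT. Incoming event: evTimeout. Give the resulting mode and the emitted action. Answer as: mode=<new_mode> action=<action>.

mode=M_HALT action=open_gripper

current mode = M_HALT; filter table to that mode:
  (M_HALT, evStop) → (M_HALT, close_gripper)
  (M_HALT, evTimeout) → (M_HALT, open_gripper)  ← event matches
  (M_HALT, evClear) → (M_FOLLOW, drive_stop)
  (M_HALT, evStart) → (M_FOLLOW, open_gripper)
event = evTimeout selects (M_HALT, open_gripper)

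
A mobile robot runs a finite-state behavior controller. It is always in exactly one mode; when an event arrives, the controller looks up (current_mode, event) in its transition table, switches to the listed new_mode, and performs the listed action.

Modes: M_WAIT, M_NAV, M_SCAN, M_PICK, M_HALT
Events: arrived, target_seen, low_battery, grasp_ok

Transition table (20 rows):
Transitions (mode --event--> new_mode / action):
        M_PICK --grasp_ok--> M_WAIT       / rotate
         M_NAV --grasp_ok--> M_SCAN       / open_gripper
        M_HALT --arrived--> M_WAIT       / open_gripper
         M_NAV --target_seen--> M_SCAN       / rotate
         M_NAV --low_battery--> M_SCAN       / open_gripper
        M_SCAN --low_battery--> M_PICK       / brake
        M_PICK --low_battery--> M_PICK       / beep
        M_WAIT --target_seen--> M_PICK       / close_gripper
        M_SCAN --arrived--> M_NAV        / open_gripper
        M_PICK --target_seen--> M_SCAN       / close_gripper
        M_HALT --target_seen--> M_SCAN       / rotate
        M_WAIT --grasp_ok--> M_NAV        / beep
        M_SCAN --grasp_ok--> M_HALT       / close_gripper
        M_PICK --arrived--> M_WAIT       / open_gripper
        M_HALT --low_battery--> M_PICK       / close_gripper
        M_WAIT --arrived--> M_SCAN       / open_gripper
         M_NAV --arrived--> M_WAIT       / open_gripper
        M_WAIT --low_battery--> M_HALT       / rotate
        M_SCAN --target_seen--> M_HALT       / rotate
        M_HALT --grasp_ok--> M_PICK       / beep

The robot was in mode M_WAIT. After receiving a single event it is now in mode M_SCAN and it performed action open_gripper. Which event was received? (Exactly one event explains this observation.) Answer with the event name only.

try arrived: (M_WAIT, arrived) → (M_SCAN, open_gripper)  ← matches
try target_seen: (M_WAIT, target_seen) → (M_PICK, close_gripper)
try low_battery: (M_WAIT, low_battery) → (M_HALT, rotate)
try grasp_ok: (M_WAIT, grasp_ok) → (M_NAV, beep)

arrived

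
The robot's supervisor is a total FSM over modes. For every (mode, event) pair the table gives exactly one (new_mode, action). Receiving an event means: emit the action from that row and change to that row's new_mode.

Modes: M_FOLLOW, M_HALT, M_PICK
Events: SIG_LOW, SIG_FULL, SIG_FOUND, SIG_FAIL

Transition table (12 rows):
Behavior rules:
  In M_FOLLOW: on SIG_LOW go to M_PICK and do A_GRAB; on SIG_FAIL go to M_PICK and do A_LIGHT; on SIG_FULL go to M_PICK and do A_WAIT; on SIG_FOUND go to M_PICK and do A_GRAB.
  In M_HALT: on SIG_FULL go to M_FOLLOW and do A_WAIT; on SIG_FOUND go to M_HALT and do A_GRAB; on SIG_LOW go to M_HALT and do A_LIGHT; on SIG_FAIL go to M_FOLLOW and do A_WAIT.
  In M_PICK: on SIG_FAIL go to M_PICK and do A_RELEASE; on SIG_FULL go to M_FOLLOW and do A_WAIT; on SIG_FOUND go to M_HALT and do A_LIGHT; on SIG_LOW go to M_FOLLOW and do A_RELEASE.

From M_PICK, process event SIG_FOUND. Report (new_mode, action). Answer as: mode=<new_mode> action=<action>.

mode=M_HALT action=A_LIGHT

current mode = M_PICK; filter table to that mode:
  (M_PICK, SIG_FAIL) → (M_PICK, A_RELEASE)
  (M_PICK, SIG_FULL) → (M_FOLLOW, A_WAIT)
  (M_PICK, SIG_FOUND) → (M_HALT, A_LIGHT)  ← event matches
  (M_PICK, SIG_LOW) → (M_FOLLOW, A_RELEASE)
event = SIG_FOUND selects (M_HALT, A_LIGHT)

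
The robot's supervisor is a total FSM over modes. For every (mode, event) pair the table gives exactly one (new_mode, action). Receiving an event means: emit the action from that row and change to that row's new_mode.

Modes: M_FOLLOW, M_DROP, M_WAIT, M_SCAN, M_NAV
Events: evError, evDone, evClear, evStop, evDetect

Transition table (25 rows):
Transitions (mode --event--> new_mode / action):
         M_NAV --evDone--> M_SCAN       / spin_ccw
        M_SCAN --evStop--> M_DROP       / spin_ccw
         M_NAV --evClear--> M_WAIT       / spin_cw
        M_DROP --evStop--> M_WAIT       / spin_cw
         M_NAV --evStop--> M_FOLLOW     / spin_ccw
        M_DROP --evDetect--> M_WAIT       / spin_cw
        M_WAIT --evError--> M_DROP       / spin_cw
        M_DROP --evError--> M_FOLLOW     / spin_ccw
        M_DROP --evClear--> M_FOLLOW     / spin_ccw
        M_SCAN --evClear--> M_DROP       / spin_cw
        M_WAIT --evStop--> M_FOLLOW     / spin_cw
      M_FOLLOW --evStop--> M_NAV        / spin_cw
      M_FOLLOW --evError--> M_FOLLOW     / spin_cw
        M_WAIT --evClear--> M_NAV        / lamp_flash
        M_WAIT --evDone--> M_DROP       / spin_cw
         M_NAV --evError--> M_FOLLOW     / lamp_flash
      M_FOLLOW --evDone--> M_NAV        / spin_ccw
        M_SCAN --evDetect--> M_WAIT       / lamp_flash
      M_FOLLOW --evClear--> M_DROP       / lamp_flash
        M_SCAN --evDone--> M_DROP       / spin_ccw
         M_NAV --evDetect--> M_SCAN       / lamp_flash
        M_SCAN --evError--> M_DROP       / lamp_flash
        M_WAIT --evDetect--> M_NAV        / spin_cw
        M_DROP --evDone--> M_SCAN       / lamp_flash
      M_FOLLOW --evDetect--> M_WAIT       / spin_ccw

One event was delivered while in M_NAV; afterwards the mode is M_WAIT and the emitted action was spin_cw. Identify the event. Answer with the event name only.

evClear

try evError: (M_NAV, evError) → (M_FOLLOW, lamp_flash)
try evDone: (M_NAV, evDone) → (M_SCAN, spin_ccw)
try evClear: (M_NAV, evClear) → (M_WAIT, spin_cw)  ← matches
try evStop: (M_NAV, evStop) → (M_FOLLOW, spin_ccw)
try evDetect: (M_NAV, evDetect) → (M_SCAN, lamp_flash)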